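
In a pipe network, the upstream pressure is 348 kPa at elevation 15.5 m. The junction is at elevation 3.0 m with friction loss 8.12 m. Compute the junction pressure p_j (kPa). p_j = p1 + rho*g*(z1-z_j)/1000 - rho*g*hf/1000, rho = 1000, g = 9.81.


Junction pressure: p_j = p1 + rho*g*(z1 - z_j)/1000 - rho*g*hf/1000.
Elevation term = 1000*9.81*(15.5 - 3.0)/1000 = 122.625 kPa.
Friction term = 1000*9.81*8.12/1000 = 79.657 kPa.
p_j = 348 + 122.625 - 79.657 = 390.97 kPa.

390.97


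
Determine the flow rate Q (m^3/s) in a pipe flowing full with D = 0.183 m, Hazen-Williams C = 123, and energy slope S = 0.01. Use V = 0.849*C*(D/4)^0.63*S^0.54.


For a full circular pipe, R = D/4 = 0.183/4 = 0.0457 m.
V = 0.849 * 123 * 0.0457^0.63 * 0.01^0.54
  = 0.849 * 123 * 0.143234 * 0.083176
  = 1.2441 m/s.
Pipe area A = pi*D^2/4 = pi*0.183^2/4 = 0.0263 m^2.
Q = A * V = 0.0263 * 1.2441 = 0.0327 m^3/s.

0.0327


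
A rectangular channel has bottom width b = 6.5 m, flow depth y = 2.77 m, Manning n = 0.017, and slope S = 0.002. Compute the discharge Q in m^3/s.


For a rectangular channel, the cross-sectional area A = b * y = 6.5 * 2.77 = 18.0 m^2.
The wetted perimeter P = b + 2y = 6.5 + 2*2.77 = 12.04 m.
Hydraulic radius R = A/P = 18.0/12.04 = 1.4954 m.
Velocity V = (1/n)*R^(2/3)*S^(1/2) = (1/0.017)*1.4954^(2/3)*0.002^(1/2) = 3.4401 m/s.
Discharge Q = A * V = 18.0 * 3.4401 = 61.94 m^3/s.

61.94


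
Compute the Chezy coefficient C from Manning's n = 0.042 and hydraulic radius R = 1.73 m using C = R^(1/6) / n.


The Chezy coefficient relates to Manning's n through C = R^(1/6) / n.
R^(1/6) = 1.73^(1/6) = 1.095656.
C = 1.095656 / 0.042 = 26.09 m^(1/2)/s.

26.09


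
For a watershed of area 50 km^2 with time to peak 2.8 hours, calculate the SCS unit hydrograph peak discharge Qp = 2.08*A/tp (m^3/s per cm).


SCS formula: Qp = 2.08 * A / tp.
Qp = 2.08 * 50 / 2.8
   = 104.0 / 2.8
   = 37.14 m^3/s per cm.

37.14


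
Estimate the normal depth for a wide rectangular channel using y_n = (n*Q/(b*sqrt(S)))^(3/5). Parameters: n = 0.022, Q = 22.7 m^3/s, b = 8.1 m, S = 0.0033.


We use the wide-channel approximation y_n = (n*Q/(b*sqrt(S)))^(3/5).
sqrt(S) = sqrt(0.0033) = 0.057446.
Numerator: n*Q = 0.022 * 22.7 = 0.4994.
Denominator: b*sqrt(S) = 8.1 * 0.057446 = 0.465313.
arg = 1.0733.
y_n = 1.0733^(3/5) = 1.0433 m.

1.0433


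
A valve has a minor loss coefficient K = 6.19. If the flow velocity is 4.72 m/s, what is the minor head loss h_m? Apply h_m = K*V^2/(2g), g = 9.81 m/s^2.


Minor loss formula: h_m = K * V^2/(2g).
V^2 = 4.72^2 = 22.2784.
V^2/(2g) = 22.2784 / 19.62 = 1.1355 m.
h_m = 6.19 * 1.1355 = 7.0287 m.

7.0287


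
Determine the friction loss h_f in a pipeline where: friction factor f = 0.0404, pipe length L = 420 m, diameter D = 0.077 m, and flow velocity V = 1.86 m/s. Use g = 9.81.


Darcy-Weisbach equation: h_f = f * (L/D) * V^2/(2g).
f * L/D = 0.0404 * 420/0.077 = 220.3636.
V^2/(2g) = 1.86^2 / (2*9.81) = 3.4596 / 19.62 = 0.1763 m.
h_f = 220.3636 * 0.1763 = 38.857 m.

38.857


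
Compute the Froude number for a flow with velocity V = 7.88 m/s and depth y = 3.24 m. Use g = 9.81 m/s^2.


The Froude number is defined as Fr = V / sqrt(g*y).
g*y = 9.81 * 3.24 = 31.7844.
sqrt(g*y) = sqrt(31.7844) = 5.6378.
Fr = 7.88 / 5.6378 = 1.3977.

1.3977


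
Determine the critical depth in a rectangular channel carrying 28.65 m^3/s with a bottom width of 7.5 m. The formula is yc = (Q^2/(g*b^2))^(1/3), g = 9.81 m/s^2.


Using yc = (Q^2 / (g * b^2))^(1/3):
Q^2 = 28.65^2 = 820.82.
g * b^2 = 9.81 * 7.5^2 = 9.81 * 56.25 = 551.81.
Q^2 / (g*b^2) = 820.82 / 551.81 = 1.4875.
yc = 1.4875^(1/3) = 1.1415 m.

1.1415


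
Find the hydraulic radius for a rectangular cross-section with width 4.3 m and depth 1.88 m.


For a rectangular section:
Flow area A = b * y = 4.3 * 1.88 = 8.08 m^2.
Wetted perimeter P = b + 2y = 4.3 + 2*1.88 = 8.06 m.
Hydraulic radius R = A/P = 8.08 / 8.06 = 1.003 m.

1.003


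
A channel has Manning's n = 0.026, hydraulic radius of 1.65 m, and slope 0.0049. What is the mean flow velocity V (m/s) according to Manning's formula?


Manning's equation gives V = (1/n) * R^(2/3) * S^(1/2).
First, compute R^(2/3) = 1.65^(2/3) = 1.3963.
Next, S^(1/2) = 0.0049^(1/2) = 0.07.
Then 1/n = 1/0.026 = 38.46.
V = 38.46 * 1.3963 * 0.07 = 3.7594 m/s.

3.7594


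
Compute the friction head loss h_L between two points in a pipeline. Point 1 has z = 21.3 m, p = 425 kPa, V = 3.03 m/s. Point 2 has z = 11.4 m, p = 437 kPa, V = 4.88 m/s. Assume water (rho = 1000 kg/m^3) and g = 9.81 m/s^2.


Total head at each section: H = z + p/(rho*g) + V^2/(2g).
H1 = 21.3 + 425*1000/(1000*9.81) + 3.03^2/(2*9.81)
   = 21.3 + 43.323 + 0.4679
   = 65.091 m.
H2 = 11.4 + 437*1000/(1000*9.81) + 4.88^2/(2*9.81)
   = 11.4 + 44.546 + 1.2138
   = 57.16 m.
h_L = H1 - H2 = 65.091 - 57.16 = 7.931 m.

7.931


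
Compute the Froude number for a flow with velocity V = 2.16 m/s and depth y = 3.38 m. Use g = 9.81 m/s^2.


The Froude number is defined as Fr = V / sqrt(g*y).
g*y = 9.81 * 3.38 = 33.1578.
sqrt(g*y) = sqrt(33.1578) = 5.7583.
Fr = 2.16 / 5.7583 = 0.3751.

0.3751


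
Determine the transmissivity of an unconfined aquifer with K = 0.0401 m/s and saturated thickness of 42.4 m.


Transmissivity is defined as T = K * h.
T = 0.0401 * 42.4
  = 1.7002 m^2/s.

1.7002


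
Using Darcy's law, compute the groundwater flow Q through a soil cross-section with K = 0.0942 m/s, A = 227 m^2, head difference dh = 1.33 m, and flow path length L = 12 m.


Darcy's law: Q = K * A * i, where i = dh/L.
Hydraulic gradient i = 1.33 / 12 = 0.110833.
Q = 0.0942 * 227 * 0.110833
  = 2.37 m^3/s.

2.37


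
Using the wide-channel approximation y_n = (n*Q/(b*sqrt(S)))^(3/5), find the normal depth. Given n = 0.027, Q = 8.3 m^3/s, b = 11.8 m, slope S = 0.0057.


We use the wide-channel approximation y_n = (n*Q/(b*sqrt(S)))^(3/5).
sqrt(S) = sqrt(0.0057) = 0.075498.
Numerator: n*Q = 0.027 * 8.3 = 0.2241.
Denominator: b*sqrt(S) = 11.8 * 0.075498 = 0.890876.
arg = 0.2515.
y_n = 0.2515^(3/5) = 0.4369 m.

0.4369


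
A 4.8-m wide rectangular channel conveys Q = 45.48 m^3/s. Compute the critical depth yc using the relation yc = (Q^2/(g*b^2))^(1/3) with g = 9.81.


Using yc = (Q^2 / (g * b^2))^(1/3):
Q^2 = 45.48^2 = 2068.43.
g * b^2 = 9.81 * 4.8^2 = 9.81 * 23.04 = 226.02.
Q^2 / (g*b^2) = 2068.43 / 226.02 = 9.1515.
yc = 9.1515^(1/3) = 2.0917 m.

2.0917


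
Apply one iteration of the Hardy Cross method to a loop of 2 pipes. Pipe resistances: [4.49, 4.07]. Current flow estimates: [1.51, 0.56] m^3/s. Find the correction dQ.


Numerator terms (r*Q*|Q|): 4.49*1.51*|1.51| = 10.2376; 4.07*0.56*|0.56| = 1.2764.
Sum of numerator = 11.514.
Denominator terms (r*|Q|): 4.49*|1.51| = 6.7799; 4.07*|0.56| = 2.2792.
2 * sum of denominator = 2 * 9.0591 = 18.1182.
dQ = -11.514 / 18.1182 = -0.6355 m^3/s.

-0.6355


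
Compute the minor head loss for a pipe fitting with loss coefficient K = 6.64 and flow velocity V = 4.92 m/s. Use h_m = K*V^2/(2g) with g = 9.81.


Minor loss formula: h_m = K * V^2/(2g).
V^2 = 4.92^2 = 24.2064.
V^2/(2g) = 24.2064 / 19.62 = 1.2338 m.
h_m = 6.64 * 1.2338 = 8.1922 m.

8.1922


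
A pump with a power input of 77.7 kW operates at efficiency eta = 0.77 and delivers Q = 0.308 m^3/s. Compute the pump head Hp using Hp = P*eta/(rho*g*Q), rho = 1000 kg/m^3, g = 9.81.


Pump head formula: Hp = P * eta / (rho * g * Q).
Numerator: P * eta = 77.7 * 1000 * 0.77 = 59829.0 W.
Denominator: rho * g * Q = 1000 * 9.81 * 0.308 = 3021.48.
Hp = 59829.0 / 3021.48 = 19.8 m.

19.8


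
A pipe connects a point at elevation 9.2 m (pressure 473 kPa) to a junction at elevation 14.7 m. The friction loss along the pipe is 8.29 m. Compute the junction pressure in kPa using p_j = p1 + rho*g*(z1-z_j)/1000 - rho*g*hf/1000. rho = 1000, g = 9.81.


Junction pressure: p_j = p1 + rho*g*(z1 - z_j)/1000 - rho*g*hf/1000.
Elevation term = 1000*9.81*(9.2 - 14.7)/1000 = -53.955 kPa.
Friction term = 1000*9.81*8.29/1000 = 81.325 kPa.
p_j = 473 + -53.955 - 81.325 = 337.72 kPa.

337.72


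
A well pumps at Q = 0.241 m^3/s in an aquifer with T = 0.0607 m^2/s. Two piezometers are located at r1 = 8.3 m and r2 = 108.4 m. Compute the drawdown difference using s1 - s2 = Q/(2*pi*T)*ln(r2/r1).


Thiem equation: s1 - s2 = Q/(2*pi*T) * ln(r2/r1).
ln(r2/r1) = ln(108.4/8.3) = 2.5696.
Q/(2*pi*T) = 0.241 / (2*pi*0.0607) = 0.241 / 0.3814 = 0.6319.
s1 - s2 = 0.6319 * 2.5696 = 1.6237 m.

1.6237


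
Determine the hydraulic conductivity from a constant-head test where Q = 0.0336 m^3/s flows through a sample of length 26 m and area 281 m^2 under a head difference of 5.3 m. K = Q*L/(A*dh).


From K = Q*L / (A*dh):
Numerator: Q*L = 0.0336 * 26 = 0.8736.
Denominator: A*dh = 281 * 5.3 = 1489.3.
K = 0.8736 / 1489.3 = 0.000587 m/s.

0.000587


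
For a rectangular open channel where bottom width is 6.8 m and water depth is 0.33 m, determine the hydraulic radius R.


For a rectangular section:
Flow area A = b * y = 6.8 * 0.33 = 2.24 m^2.
Wetted perimeter P = b + 2y = 6.8 + 2*0.33 = 7.46 m.
Hydraulic radius R = A/P = 2.24 / 7.46 = 0.3008 m.

0.3008


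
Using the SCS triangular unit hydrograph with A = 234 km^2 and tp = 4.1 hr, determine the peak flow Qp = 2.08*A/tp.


SCS formula: Qp = 2.08 * A / tp.
Qp = 2.08 * 234 / 4.1
   = 486.72 / 4.1
   = 118.71 m^3/s per cm.

118.71


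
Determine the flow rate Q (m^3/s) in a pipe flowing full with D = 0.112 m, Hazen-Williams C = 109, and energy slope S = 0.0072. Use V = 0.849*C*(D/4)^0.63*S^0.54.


For a full circular pipe, R = D/4 = 0.112/4 = 0.028 m.
V = 0.849 * 109 * 0.028^0.63 * 0.0072^0.54
  = 0.849 * 109 * 0.105126 * 0.069656
  = 0.6776 m/s.
Pipe area A = pi*D^2/4 = pi*0.112^2/4 = 0.0099 m^2.
Q = A * V = 0.0099 * 0.6776 = 0.0067 m^3/s.

0.0067


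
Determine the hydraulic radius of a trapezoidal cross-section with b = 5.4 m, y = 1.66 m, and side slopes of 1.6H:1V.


For a trapezoidal section with side slope z:
A = (b + z*y)*y = (5.4 + 1.6*1.66)*1.66 = 13.373 m^2.
P = b + 2*y*sqrt(1 + z^2) = 5.4 + 2*1.66*sqrt(1 + 1.6^2) = 11.664 m.
R = A/P = 13.373 / 11.664 = 1.1465 m.

1.1465


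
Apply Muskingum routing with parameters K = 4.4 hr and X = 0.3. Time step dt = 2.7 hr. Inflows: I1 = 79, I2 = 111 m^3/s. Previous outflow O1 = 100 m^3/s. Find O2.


Muskingum coefficients:
denom = 2*K*(1-X) + dt = 2*4.4*(1-0.3) + 2.7 = 8.86.
C0 = (dt - 2*K*X)/denom = (2.7 - 2*4.4*0.3)/8.86 = 0.0068.
C1 = (dt + 2*K*X)/denom = (2.7 + 2*4.4*0.3)/8.86 = 0.6027.
C2 = (2*K*(1-X) - dt)/denom = 0.3905.
O2 = C0*I2 + C1*I1 + C2*O1
   = 0.0068*111 + 0.6027*79 + 0.3905*100
   = 87.42 m^3/s.

87.42


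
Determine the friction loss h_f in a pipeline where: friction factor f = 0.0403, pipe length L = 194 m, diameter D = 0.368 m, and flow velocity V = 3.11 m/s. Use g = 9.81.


Darcy-Weisbach equation: h_f = f * (L/D) * V^2/(2g).
f * L/D = 0.0403 * 194/0.368 = 21.2451.
V^2/(2g) = 3.11^2 / (2*9.81) = 9.6721 / 19.62 = 0.493 m.
h_f = 21.2451 * 0.493 = 10.473 m.

10.473


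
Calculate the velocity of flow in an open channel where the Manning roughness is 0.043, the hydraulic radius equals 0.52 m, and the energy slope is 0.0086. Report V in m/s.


Manning's equation gives V = (1/n) * R^(2/3) * S^(1/2).
First, compute R^(2/3) = 0.52^(2/3) = 0.6466.
Next, S^(1/2) = 0.0086^(1/2) = 0.092736.
Then 1/n = 1/0.043 = 23.26.
V = 23.26 * 0.6466 * 0.092736 = 1.3946 m/s.

1.3946


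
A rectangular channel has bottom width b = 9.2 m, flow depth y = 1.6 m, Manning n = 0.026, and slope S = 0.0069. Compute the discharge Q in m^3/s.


For a rectangular channel, the cross-sectional area A = b * y = 9.2 * 1.6 = 14.72 m^2.
The wetted perimeter P = b + 2y = 9.2 + 2*1.6 = 12.4 m.
Hydraulic radius R = A/P = 14.72/12.4 = 1.1871 m.
Velocity V = (1/n)*R^(2/3)*S^(1/2) = (1/0.026)*1.1871^(2/3)*0.0069^(1/2) = 3.5819 m/s.
Discharge Q = A * V = 14.72 * 3.5819 = 52.725 m^3/s.

52.725


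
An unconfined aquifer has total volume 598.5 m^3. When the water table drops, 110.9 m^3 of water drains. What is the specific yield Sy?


Specific yield Sy = Volume drained / Total volume.
Sy = 110.9 / 598.5
   = 0.1853.

0.1853


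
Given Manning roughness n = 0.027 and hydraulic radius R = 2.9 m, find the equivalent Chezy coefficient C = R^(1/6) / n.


The Chezy coefficient relates to Manning's n through C = R^(1/6) / n.
R^(1/6) = 2.9^(1/6) = 1.19417.
C = 1.19417 / 0.027 = 44.23 m^(1/2)/s.

44.23


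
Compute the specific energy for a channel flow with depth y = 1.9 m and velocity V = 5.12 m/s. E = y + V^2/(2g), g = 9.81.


Specific energy E = y + V^2/(2g).
Velocity head = V^2/(2g) = 5.12^2 / (2*9.81) = 26.2144 / 19.62 = 1.3361 m.
E = 1.9 + 1.3361 = 3.2361 m.

3.2361


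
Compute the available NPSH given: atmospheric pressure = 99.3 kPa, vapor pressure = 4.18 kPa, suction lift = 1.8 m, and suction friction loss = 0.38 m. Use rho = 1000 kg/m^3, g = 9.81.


NPSHa = p_atm/(rho*g) - z_s - hf_s - p_vap/(rho*g).
p_atm/(rho*g) = 99.3*1000 / (1000*9.81) = 10.122 m.
p_vap/(rho*g) = 4.18*1000 / (1000*9.81) = 0.426 m.
NPSHa = 10.122 - 1.8 - 0.38 - 0.426
      = 7.52 m.

7.52


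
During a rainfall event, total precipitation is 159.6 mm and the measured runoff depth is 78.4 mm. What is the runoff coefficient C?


The runoff coefficient C = runoff depth / rainfall depth.
C = 78.4 / 159.6
  = 0.4912.

0.4912


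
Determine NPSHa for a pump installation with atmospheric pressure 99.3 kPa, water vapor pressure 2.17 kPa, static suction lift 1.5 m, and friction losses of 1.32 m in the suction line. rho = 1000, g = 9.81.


NPSHa = p_atm/(rho*g) - z_s - hf_s - p_vap/(rho*g).
p_atm/(rho*g) = 99.3*1000 / (1000*9.81) = 10.122 m.
p_vap/(rho*g) = 2.17*1000 / (1000*9.81) = 0.221 m.
NPSHa = 10.122 - 1.5 - 1.32 - 0.221
      = 7.08 m.

7.08


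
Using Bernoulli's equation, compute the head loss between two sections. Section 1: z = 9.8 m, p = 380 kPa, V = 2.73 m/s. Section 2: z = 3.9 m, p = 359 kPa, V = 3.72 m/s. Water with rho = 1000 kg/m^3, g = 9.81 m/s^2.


Total head at each section: H = z + p/(rho*g) + V^2/(2g).
H1 = 9.8 + 380*1000/(1000*9.81) + 2.73^2/(2*9.81)
   = 9.8 + 38.736 + 0.3799
   = 48.916 m.
H2 = 3.9 + 359*1000/(1000*9.81) + 3.72^2/(2*9.81)
   = 3.9 + 36.595 + 0.7053
   = 41.201 m.
h_L = H1 - H2 = 48.916 - 41.201 = 7.715 m.

7.715


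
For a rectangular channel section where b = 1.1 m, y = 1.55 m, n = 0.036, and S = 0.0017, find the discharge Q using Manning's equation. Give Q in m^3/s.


For a rectangular channel, the cross-sectional area A = b * y = 1.1 * 1.55 = 1.71 m^2.
The wetted perimeter P = b + 2y = 1.1 + 2*1.55 = 4.2 m.
Hydraulic radius R = A/P = 1.71/4.2 = 0.406 m.
Velocity V = (1/n)*R^(2/3)*S^(1/2) = (1/0.036)*0.406^(2/3)*0.0017^(1/2) = 0.6279 m/s.
Discharge Q = A * V = 1.71 * 0.6279 = 1.071 m^3/s.

1.071


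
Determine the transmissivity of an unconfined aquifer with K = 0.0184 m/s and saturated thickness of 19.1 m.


Transmissivity is defined as T = K * h.
T = 0.0184 * 19.1
  = 0.3514 m^2/s.

0.3514


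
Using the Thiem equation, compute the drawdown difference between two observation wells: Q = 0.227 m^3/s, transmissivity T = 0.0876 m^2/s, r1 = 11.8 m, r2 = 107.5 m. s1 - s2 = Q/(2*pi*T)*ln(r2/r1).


Thiem equation: s1 - s2 = Q/(2*pi*T) * ln(r2/r1).
ln(r2/r1) = ln(107.5/11.8) = 2.2094.
Q/(2*pi*T) = 0.227 / (2*pi*0.0876) = 0.227 / 0.5504 = 0.4124.
s1 - s2 = 0.4124 * 2.2094 = 0.9112 m.

0.9112


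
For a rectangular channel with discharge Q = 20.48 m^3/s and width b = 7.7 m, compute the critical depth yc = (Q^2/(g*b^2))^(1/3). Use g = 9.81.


Using yc = (Q^2 / (g * b^2))^(1/3):
Q^2 = 20.48^2 = 419.43.
g * b^2 = 9.81 * 7.7^2 = 9.81 * 59.29 = 581.63.
Q^2 / (g*b^2) = 419.43 / 581.63 = 0.7211.
yc = 0.7211^(1/3) = 0.8967 m.

0.8967


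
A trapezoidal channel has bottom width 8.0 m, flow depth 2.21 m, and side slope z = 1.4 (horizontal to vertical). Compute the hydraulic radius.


For a trapezoidal section with side slope z:
A = (b + z*y)*y = (8.0 + 1.4*2.21)*2.21 = 24.518 m^2.
P = b + 2*y*sqrt(1 + z^2) = 8.0 + 2*2.21*sqrt(1 + 1.4^2) = 15.604 m.
R = A/P = 24.518 / 15.604 = 1.5712 m.

1.5712


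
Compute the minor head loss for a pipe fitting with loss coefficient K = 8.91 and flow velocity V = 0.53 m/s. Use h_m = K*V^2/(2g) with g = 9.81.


Minor loss formula: h_m = K * V^2/(2g).
V^2 = 0.53^2 = 0.2809.
V^2/(2g) = 0.2809 / 19.62 = 0.0143 m.
h_m = 8.91 * 0.0143 = 0.1276 m.

0.1276


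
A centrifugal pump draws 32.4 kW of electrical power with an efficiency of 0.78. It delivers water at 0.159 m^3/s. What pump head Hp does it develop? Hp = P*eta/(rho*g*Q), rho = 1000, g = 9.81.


Pump head formula: Hp = P * eta / (rho * g * Q).
Numerator: P * eta = 32.4 * 1000 * 0.78 = 25272.0 W.
Denominator: rho * g * Q = 1000 * 9.81 * 0.159 = 1559.79.
Hp = 25272.0 / 1559.79 = 16.2 m.

16.2


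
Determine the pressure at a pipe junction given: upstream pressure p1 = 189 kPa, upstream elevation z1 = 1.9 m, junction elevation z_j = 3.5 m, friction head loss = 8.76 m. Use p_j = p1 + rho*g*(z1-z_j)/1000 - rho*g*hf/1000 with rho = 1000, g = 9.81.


Junction pressure: p_j = p1 + rho*g*(z1 - z_j)/1000 - rho*g*hf/1000.
Elevation term = 1000*9.81*(1.9 - 3.5)/1000 = -15.696 kPa.
Friction term = 1000*9.81*8.76/1000 = 85.936 kPa.
p_j = 189 + -15.696 - 85.936 = 87.37 kPa.

87.37


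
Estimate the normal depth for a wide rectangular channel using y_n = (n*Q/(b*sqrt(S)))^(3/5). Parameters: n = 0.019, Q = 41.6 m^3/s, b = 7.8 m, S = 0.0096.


We use the wide-channel approximation y_n = (n*Q/(b*sqrt(S)))^(3/5).
sqrt(S) = sqrt(0.0096) = 0.09798.
Numerator: n*Q = 0.019 * 41.6 = 0.7904.
Denominator: b*sqrt(S) = 7.8 * 0.09798 = 0.764244.
arg = 1.0342.
y_n = 1.0342^(3/5) = 1.0204 m.

1.0204


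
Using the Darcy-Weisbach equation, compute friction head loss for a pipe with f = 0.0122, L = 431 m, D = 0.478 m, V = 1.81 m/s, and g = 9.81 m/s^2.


Darcy-Weisbach equation: h_f = f * (L/D) * V^2/(2g).
f * L/D = 0.0122 * 431/0.478 = 11.0004.
V^2/(2g) = 1.81^2 / (2*9.81) = 3.2761 / 19.62 = 0.167 m.
h_f = 11.0004 * 0.167 = 1.837 m.

1.837


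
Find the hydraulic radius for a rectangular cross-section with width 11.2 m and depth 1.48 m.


For a rectangular section:
Flow area A = b * y = 11.2 * 1.48 = 16.58 m^2.
Wetted perimeter P = b + 2y = 11.2 + 2*1.48 = 14.16 m.
Hydraulic radius R = A/P = 16.58 / 14.16 = 1.1706 m.

1.1706


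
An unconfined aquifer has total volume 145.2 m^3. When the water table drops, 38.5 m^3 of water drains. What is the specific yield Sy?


Specific yield Sy = Volume drained / Total volume.
Sy = 38.5 / 145.2
   = 0.2652.

0.2652


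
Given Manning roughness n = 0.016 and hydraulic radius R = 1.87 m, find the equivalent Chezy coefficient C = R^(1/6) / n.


The Chezy coefficient relates to Manning's n through C = R^(1/6) / n.
R^(1/6) = 1.87^(1/6) = 1.109959.
C = 1.109959 / 0.016 = 69.37 m^(1/2)/s.

69.37


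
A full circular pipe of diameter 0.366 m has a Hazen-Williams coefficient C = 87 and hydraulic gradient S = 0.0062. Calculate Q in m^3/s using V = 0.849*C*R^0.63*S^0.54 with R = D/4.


For a full circular pipe, R = D/4 = 0.366/4 = 0.0915 m.
V = 0.849 * 87 * 0.0915^0.63 * 0.0062^0.54
  = 0.849 * 87 * 0.221664 * 0.064253
  = 1.052 m/s.
Pipe area A = pi*D^2/4 = pi*0.366^2/4 = 0.1052 m^2.
Q = A * V = 0.1052 * 1.052 = 0.1107 m^3/s.

0.1107


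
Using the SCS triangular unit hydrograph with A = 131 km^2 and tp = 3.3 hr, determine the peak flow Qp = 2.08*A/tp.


SCS formula: Qp = 2.08 * A / tp.
Qp = 2.08 * 131 / 3.3
   = 272.48 / 3.3
   = 82.57 m^3/s per cm.

82.57


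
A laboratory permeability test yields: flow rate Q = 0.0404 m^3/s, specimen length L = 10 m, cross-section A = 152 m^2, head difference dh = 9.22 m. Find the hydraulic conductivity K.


From K = Q*L / (A*dh):
Numerator: Q*L = 0.0404 * 10 = 0.404.
Denominator: A*dh = 152 * 9.22 = 1401.44.
K = 0.404 / 1401.44 = 0.000288 m/s.

0.000288


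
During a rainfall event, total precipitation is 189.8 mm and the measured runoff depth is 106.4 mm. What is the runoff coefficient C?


The runoff coefficient C = runoff depth / rainfall depth.
C = 106.4 / 189.8
  = 0.5606.

0.5606


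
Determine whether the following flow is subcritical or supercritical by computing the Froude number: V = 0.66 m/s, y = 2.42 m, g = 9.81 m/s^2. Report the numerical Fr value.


The Froude number is defined as Fr = V / sqrt(g*y).
g*y = 9.81 * 2.42 = 23.7402.
sqrt(g*y) = sqrt(23.7402) = 4.8724.
Fr = 0.66 / 4.8724 = 0.1355.
Since Fr < 1, the flow is subcritical.

0.1355


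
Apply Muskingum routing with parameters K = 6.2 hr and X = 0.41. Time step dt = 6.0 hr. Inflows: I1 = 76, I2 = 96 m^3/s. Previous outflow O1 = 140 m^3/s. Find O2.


Muskingum coefficients:
denom = 2*K*(1-X) + dt = 2*6.2*(1-0.41) + 6.0 = 13.316.
C0 = (dt - 2*K*X)/denom = (6.0 - 2*6.2*0.41)/13.316 = 0.0688.
C1 = (dt + 2*K*X)/denom = (6.0 + 2*6.2*0.41)/13.316 = 0.8324.
C2 = (2*K*(1-X) - dt)/denom = 0.0988.
O2 = C0*I2 + C1*I1 + C2*O1
   = 0.0688*96 + 0.8324*76 + 0.0988*140
   = 83.7 m^3/s.

83.7


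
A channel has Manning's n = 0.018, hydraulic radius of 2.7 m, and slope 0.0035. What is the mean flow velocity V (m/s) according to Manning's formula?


Manning's equation gives V = (1/n) * R^(2/3) * S^(1/2).
First, compute R^(2/3) = 2.7^(2/3) = 1.939.
Next, S^(1/2) = 0.0035^(1/2) = 0.059161.
Then 1/n = 1/0.018 = 55.56.
V = 55.56 * 1.939 * 0.059161 = 6.3729 m/s.

6.3729


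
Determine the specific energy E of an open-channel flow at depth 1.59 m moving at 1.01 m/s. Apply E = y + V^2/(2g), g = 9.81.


Specific energy E = y + V^2/(2g).
Velocity head = V^2/(2g) = 1.01^2 / (2*9.81) = 1.0201 / 19.62 = 0.052 m.
E = 1.59 + 0.052 = 1.642 m.

1.642


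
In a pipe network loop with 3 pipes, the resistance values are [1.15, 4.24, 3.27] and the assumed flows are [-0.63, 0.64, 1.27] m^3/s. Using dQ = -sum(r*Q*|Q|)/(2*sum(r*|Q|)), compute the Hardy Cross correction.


Numerator terms (r*Q*|Q|): 1.15*-0.63*|-0.63| = -0.4564; 4.24*0.64*|0.64| = 1.7367; 3.27*1.27*|1.27| = 5.2742.
Sum of numerator = 6.5545.
Denominator terms (r*|Q|): 1.15*|-0.63| = 0.7245; 4.24*|0.64| = 2.7136; 3.27*|1.27| = 4.1529.
2 * sum of denominator = 2 * 7.591 = 15.182.
dQ = -6.5545 / 15.182 = -0.4317 m^3/s.

-0.4317


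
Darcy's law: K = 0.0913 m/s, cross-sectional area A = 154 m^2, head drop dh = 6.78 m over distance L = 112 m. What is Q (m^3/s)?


Darcy's law: Q = K * A * i, where i = dh/L.
Hydraulic gradient i = 6.78 / 112 = 0.060536.
Q = 0.0913 * 154 * 0.060536
  = 0.8511 m^3/s.

0.8511


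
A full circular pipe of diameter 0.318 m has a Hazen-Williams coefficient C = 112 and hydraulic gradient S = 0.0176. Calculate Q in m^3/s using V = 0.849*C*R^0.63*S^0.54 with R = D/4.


For a full circular pipe, R = D/4 = 0.318/4 = 0.0795 m.
V = 0.849 * 112 * 0.0795^0.63 * 0.0176^0.54
  = 0.849 * 112 * 0.202876 * 0.11287
  = 2.1774 m/s.
Pipe area A = pi*D^2/4 = pi*0.318^2/4 = 0.0794 m^2.
Q = A * V = 0.0794 * 2.1774 = 0.1729 m^3/s.

0.1729


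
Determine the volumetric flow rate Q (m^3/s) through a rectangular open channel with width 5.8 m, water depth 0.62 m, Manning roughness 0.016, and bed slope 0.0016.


For a rectangular channel, the cross-sectional area A = b * y = 5.8 * 0.62 = 3.6 m^2.
The wetted perimeter P = b + 2y = 5.8 + 2*0.62 = 7.04 m.
Hydraulic radius R = A/P = 3.6/7.04 = 0.5108 m.
Velocity V = (1/n)*R^(2/3)*S^(1/2) = (1/0.016)*0.5108^(2/3)*0.0016^(1/2) = 1.5975 m/s.
Discharge Q = A * V = 3.6 * 1.5975 = 5.745 m^3/s.

5.745


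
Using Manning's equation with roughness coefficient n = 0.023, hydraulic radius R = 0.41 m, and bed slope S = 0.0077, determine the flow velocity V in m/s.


Manning's equation gives V = (1/n) * R^(2/3) * S^(1/2).
First, compute R^(2/3) = 0.41^(2/3) = 0.5519.
Next, S^(1/2) = 0.0077^(1/2) = 0.08775.
Then 1/n = 1/0.023 = 43.48.
V = 43.48 * 0.5519 * 0.08775 = 2.1056 m/s.

2.1056


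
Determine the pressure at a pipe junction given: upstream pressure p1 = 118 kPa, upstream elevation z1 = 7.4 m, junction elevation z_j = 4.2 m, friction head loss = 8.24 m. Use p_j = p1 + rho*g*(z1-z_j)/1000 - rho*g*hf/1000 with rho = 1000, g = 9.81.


Junction pressure: p_j = p1 + rho*g*(z1 - z_j)/1000 - rho*g*hf/1000.
Elevation term = 1000*9.81*(7.4 - 4.2)/1000 = 31.392 kPa.
Friction term = 1000*9.81*8.24/1000 = 80.834 kPa.
p_j = 118 + 31.392 - 80.834 = 68.56 kPa.

68.56


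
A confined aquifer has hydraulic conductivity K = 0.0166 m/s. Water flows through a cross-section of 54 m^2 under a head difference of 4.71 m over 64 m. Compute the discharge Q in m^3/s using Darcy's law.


Darcy's law: Q = K * A * i, where i = dh/L.
Hydraulic gradient i = 4.71 / 64 = 0.073594.
Q = 0.0166 * 54 * 0.073594
  = 0.066 m^3/s.

0.066


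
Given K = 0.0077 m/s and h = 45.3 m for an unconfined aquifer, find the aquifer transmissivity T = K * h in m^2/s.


Transmissivity is defined as T = K * h.
T = 0.0077 * 45.3
  = 0.3488 m^2/s.

0.3488


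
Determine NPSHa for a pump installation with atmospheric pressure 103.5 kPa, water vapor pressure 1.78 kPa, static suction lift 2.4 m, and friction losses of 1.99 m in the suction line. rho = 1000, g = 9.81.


NPSHa = p_atm/(rho*g) - z_s - hf_s - p_vap/(rho*g).
p_atm/(rho*g) = 103.5*1000 / (1000*9.81) = 10.55 m.
p_vap/(rho*g) = 1.78*1000 / (1000*9.81) = 0.181 m.
NPSHa = 10.55 - 2.4 - 1.99 - 0.181
      = 5.98 m.

5.98


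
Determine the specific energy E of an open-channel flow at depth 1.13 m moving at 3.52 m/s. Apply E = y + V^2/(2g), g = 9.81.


Specific energy E = y + V^2/(2g).
Velocity head = V^2/(2g) = 3.52^2 / (2*9.81) = 12.3904 / 19.62 = 0.6315 m.
E = 1.13 + 0.6315 = 1.7615 m.

1.7615


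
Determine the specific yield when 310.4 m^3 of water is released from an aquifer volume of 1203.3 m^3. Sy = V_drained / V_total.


Specific yield Sy = Volume drained / Total volume.
Sy = 310.4 / 1203.3
   = 0.258.

0.258


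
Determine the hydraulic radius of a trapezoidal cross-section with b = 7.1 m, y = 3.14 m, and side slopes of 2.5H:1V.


For a trapezoidal section with side slope z:
A = (b + z*y)*y = (7.1 + 2.5*3.14)*3.14 = 46.943 m^2.
P = b + 2*y*sqrt(1 + z^2) = 7.1 + 2*3.14*sqrt(1 + 2.5^2) = 24.009 m.
R = A/P = 46.943 / 24.009 = 1.9552 m.

1.9552


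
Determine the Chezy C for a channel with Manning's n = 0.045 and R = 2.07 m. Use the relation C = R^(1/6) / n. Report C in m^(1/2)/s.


The Chezy coefficient relates to Manning's n through C = R^(1/6) / n.
R^(1/6) = 2.07^(1/6) = 1.128916.
C = 1.128916 / 0.045 = 25.09 m^(1/2)/s.

25.09


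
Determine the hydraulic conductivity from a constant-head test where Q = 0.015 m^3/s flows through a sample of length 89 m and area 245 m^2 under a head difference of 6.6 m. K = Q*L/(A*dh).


From K = Q*L / (A*dh):
Numerator: Q*L = 0.015 * 89 = 1.335.
Denominator: A*dh = 245 * 6.6 = 1617.0.
K = 1.335 / 1617.0 = 0.000826 m/s.

0.000826


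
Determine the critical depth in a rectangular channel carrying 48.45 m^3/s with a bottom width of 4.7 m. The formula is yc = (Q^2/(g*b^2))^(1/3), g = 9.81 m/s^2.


Using yc = (Q^2 / (g * b^2))^(1/3):
Q^2 = 48.45^2 = 2347.4.
g * b^2 = 9.81 * 4.7^2 = 9.81 * 22.09 = 216.7.
Q^2 / (g*b^2) = 2347.4 / 216.7 = 10.8325.
yc = 10.8325^(1/3) = 2.2126 m.

2.2126


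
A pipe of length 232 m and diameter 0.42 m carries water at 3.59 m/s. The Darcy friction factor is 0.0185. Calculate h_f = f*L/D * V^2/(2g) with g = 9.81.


Darcy-Weisbach equation: h_f = f * (L/D) * V^2/(2g).
f * L/D = 0.0185 * 232/0.42 = 10.219.
V^2/(2g) = 3.59^2 / (2*9.81) = 12.8881 / 19.62 = 0.6569 m.
h_f = 10.219 * 0.6569 = 6.713 m.

6.713


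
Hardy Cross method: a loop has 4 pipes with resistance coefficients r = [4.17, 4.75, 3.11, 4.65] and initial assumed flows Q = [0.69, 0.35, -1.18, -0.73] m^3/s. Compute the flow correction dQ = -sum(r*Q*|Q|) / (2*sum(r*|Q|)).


Numerator terms (r*Q*|Q|): 4.17*0.69*|0.69| = 1.9853; 4.75*0.35*|0.35| = 0.5819; 3.11*-1.18*|-1.18| = -4.3304; 4.65*-0.73*|-0.73| = -2.478.
Sum of numerator = -4.2411.
Denominator terms (r*|Q|): 4.17*|0.69| = 2.8773; 4.75*|0.35| = 1.6625; 3.11*|-1.18| = 3.6698; 4.65*|-0.73| = 3.3945.
2 * sum of denominator = 2 * 11.6041 = 23.2082.
dQ = --4.2411 / 23.2082 = 0.1827 m^3/s.

0.1827


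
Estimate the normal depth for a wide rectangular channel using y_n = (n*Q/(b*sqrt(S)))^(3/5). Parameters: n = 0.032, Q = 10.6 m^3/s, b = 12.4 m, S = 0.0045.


We use the wide-channel approximation y_n = (n*Q/(b*sqrt(S)))^(3/5).
sqrt(S) = sqrt(0.0045) = 0.067082.
Numerator: n*Q = 0.032 * 10.6 = 0.3392.
Denominator: b*sqrt(S) = 12.4 * 0.067082 = 0.831817.
arg = 0.4078.
y_n = 0.4078^(3/5) = 0.5838 m.

0.5838


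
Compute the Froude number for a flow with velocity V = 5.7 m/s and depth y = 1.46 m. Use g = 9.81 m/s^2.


The Froude number is defined as Fr = V / sqrt(g*y).
g*y = 9.81 * 1.46 = 14.3226.
sqrt(g*y) = sqrt(14.3226) = 3.7845.
Fr = 5.7 / 3.7845 = 1.5061.

1.5061


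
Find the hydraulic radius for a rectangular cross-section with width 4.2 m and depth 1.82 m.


For a rectangular section:
Flow area A = b * y = 4.2 * 1.82 = 7.64 m^2.
Wetted perimeter P = b + 2y = 4.2 + 2*1.82 = 7.84 m.
Hydraulic radius R = A/P = 7.64 / 7.84 = 0.975 m.

0.975


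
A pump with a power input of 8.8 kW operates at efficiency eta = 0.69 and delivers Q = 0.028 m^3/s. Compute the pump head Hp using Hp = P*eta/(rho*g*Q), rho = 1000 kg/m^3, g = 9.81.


Pump head formula: Hp = P * eta / (rho * g * Q).
Numerator: P * eta = 8.8 * 1000 * 0.69 = 6072.0 W.
Denominator: rho * g * Q = 1000 * 9.81 * 0.028 = 274.68.
Hp = 6072.0 / 274.68 = 22.11 m.

22.11


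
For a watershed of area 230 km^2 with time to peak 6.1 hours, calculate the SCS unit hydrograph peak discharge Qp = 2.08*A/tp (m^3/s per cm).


SCS formula: Qp = 2.08 * A / tp.
Qp = 2.08 * 230 / 6.1
   = 478.4 / 6.1
   = 78.43 m^3/s per cm.

78.43


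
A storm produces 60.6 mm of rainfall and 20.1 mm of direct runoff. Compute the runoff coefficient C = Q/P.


The runoff coefficient C = runoff depth / rainfall depth.
C = 20.1 / 60.6
  = 0.3317.

0.3317


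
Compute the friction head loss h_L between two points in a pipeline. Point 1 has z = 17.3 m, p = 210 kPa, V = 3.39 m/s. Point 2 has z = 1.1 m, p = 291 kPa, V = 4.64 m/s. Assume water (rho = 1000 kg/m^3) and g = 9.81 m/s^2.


Total head at each section: H = z + p/(rho*g) + V^2/(2g).
H1 = 17.3 + 210*1000/(1000*9.81) + 3.39^2/(2*9.81)
   = 17.3 + 21.407 + 0.5857
   = 39.292 m.
H2 = 1.1 + 291*1000/(1000*9.81) + 4.64^2/(2*9.81)
   = 1.1 + 29.664 + 1.0973
   = 31.861 m.
h_L = H1 - H2 = 39.292 - 31.861 = 7.432 m.

7.432


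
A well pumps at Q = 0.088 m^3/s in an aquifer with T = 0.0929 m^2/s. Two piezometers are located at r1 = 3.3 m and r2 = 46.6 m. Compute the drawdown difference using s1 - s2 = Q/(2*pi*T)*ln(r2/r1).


Thiem equation: s1 - s2 = Q/(2*pi*T) * ln(r2/r1).
ln(r2/r1) = ln(46.6/3.3) = 2.6477.
Q/(2*pi*T) = 0.088 / (2*pi*0.0929) = 0.088 / 0.5837 = 0.1508.
s1 - s2 = 0.1508 * 2.6477 = 0.3992 m.

0.3992


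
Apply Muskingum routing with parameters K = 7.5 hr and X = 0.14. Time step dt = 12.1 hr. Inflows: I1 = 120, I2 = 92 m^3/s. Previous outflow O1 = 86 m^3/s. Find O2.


Muskingum coefficients:
denom = 2*K*(1-X) + dt = 2*7.5*(1-0.14) + 12.1 = 25.0.
C0 = (dt - 2*K*X)/denom = (12.1 - 2*7.5*0.14)/25.0 = 0.4.
C1 = (dt + 2*K*X)/denom = (12.1 + 2*7.5*0.14)/25.0 = 0.568.
C2 = (2*K*(1-X) - dt)/denom = 0.032.
O2 = C0*I2 + C1*I1 + C2*O1
   = 0.4*92 + 0.568*120 + 0.032*86
   = 107.71 m^3/s.

107.71


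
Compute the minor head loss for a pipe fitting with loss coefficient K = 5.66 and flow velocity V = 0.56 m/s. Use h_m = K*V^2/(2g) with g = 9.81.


Minor loss formula: h_m = K * V^2/(2g).
V^2 = 0.56^2 = 0.3136.
V^2/(2g) = 0.3136 / 19.62 = 0.016 m.
h_m = 5.66 * 0.016 = 0.0905 m.

0.0905


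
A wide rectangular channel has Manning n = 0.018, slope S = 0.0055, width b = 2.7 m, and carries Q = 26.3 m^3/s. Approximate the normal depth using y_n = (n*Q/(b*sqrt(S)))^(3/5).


We use the wide-channel approximation y_n = (n*Q/(b*sqrt(S)))^(3/5).
sqrt(S) = sqrt(0.0055) = 0.074162.
Numerator: n*Q = 0.018 * 26.3 = 0.4734.
Denominator: b*sqrt(S) = 2.7 * 0.074162 = 0.200237.
arg = 2.3642.
y_n = 2.3642^(3/5) = 1.6758 m.

1.6758


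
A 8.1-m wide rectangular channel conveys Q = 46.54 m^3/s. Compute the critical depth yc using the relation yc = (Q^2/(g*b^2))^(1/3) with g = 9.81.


Using yc = (Q^2 / (g * b^2))^(1/3):
Q^2 = 46.54^2 = 2165.97.
g * b^2 = 9.81 * 8.1^2 = 9.81 * 65.61 = 643.63.
Q^2 / (g*b^2) = 2165.97 / 643.63 = 3.3652.
yc = 3.3652^(1/3) = 1.4985 m.

1.4985


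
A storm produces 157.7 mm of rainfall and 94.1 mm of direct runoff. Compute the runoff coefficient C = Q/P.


The runoff coefficient C = runoff depth / rainfall depth.
C = 94.1 / 157.7
  = 0.5967.

0.5967


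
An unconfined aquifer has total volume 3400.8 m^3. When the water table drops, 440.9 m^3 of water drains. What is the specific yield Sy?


Specific yield Sy = Volume drained / Total volume.
Sy = 440.9 / 3400.8
   = 0.1296.

0.1296


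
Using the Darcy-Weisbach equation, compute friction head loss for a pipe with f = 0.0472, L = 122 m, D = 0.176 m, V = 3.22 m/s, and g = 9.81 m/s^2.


Darcy-Weisbach equation: h_f = f * (L/D) * V^2/(2g).
f * L/D = 0.0472 * 122/0.176 = 32.7182.
V^2/(2g) = 3.22^2 / (2*9.81) = 10.3684 / 19.62 = 0.5285 m.
h_f = 32.7182 * 0.5285 = 17.29 m.

17.29


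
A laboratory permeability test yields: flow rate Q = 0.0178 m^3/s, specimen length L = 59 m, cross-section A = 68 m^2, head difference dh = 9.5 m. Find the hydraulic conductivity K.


From K = Q*L / (A*dh):
Numerator: Q*L = 0.0178 * 59 = 1.0502.
Denominator: A*dh = 68 * 9.5 = 646.0.
K = 1.0502 / 646.0 = 0.001626 m/s.

0.001626


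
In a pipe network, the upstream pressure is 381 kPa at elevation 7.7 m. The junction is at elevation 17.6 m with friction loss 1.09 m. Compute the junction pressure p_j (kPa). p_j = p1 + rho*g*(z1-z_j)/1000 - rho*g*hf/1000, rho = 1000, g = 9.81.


Junction pressure: p_j = p1 + rho*g*(z1 - z_j)/1000 - rho*g*hf/1000.
Elevation term = 1000*9.81*(7.7 - 17.6)/1000 = -97.119 kPa.
Friction term = 1000*9.81*1.09/1000 = 10.693 kPa.
p_j = 381 + -97.119 - 10.693 = 273.19 kPa.

273.19


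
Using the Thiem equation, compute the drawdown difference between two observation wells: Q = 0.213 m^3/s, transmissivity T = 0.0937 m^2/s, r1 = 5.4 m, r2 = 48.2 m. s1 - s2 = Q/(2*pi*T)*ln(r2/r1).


Thiem equation: s1 - s2 = Q/(2*pi*T) * ln(r2/r1).
ln(r2/r1) = ln(48.2/5.4) = 2.189.
Q/(2*pi*T) = 0.213 / (2*pi*0.0937) = 0.213 / 0.5887 = 0.3618.
s1 - s2 = 0.3618 * 2.189 = 0.792 m.

0.792


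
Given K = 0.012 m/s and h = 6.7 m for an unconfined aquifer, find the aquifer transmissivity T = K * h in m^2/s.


Transmissivity is defined as T = K * h.
T = 0.012 * 6.7
  = 0.0804 m^2/s.

0.0804


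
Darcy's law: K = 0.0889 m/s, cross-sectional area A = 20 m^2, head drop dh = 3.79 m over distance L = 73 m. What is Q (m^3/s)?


Darcy's law: Q = K * A * i, where i = dh/L.
Hydraulic gradient i = 3.79 / 73 = 0.051918.
Q = 0.0889 * 20 * 0.051918
  = 0.0923 m^3/s.

0.0923


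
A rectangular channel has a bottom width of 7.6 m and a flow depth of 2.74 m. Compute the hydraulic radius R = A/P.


For a rectangular section:
Flow area A = b * y = 7.6 * 2.74 = 20.82 m^2.
Wetted perimeter P = b + 2y = 7.6 + 2*2.74 = 13.08 m.
Hydraulic radius R = A/P = 20.82 / 13.08 = 1.592 m.

1.592


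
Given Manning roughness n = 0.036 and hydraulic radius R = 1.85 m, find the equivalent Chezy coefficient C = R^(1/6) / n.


The Chezy coefficient relates to Manning's n through C = R^(1/6) / n.
R^(1/6) = 1.85^(1/6) = 1.107972.
C = 1.107972 / 0.036 = 30.78 m^(1/2)/s.

30.78


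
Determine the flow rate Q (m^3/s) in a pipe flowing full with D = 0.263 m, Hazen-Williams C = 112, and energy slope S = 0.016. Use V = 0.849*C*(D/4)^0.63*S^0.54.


For a full circular pipe, R = D/4 = 0.263/4 = 0.0658 m.
V = 0.849 * 112 * 0.0658^0.63 * 0.016^0.54
  = 0.849 * 112 * 0.180001 * 0.107207
  = 1.835 m/s.
Pipe area A = pi*D^2/4 = pi*0.263^2/4 = 0.0543 m^2.
Q = A * V = 0.0543 * 1.835 = 0.0997 m^3/s.

0.0997


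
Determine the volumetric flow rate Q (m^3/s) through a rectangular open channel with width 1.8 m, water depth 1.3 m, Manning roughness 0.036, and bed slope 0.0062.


For a rectangular channel, the cross-sectional area A = b * y = 1.8 * 1.3 = 2.34 m^2.
The wetted perimeter P = b + 2y = 1.8 + 2*1.3 = 4.4 m.
Hydraulic radius R = A/P = 2.34/4.4 = 0.5318 m.
Velocity V = (1/n)*R^(2/3)*S^(1/2) = (1/0.036)*0.5318^(2/3)*0.0062^(1/2) = 1.4357 m/s.
Discharge Q = A * V = 2.34 * 1.4357 = 3.36 m^3/s.

3.36


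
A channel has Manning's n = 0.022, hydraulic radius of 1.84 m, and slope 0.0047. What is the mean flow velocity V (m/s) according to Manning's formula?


Manning's equation gives V = (1/n) * R^(2/3) * S^(1/2).
First, compute R^(2/3) = 1.84^(2/3) = 1.5016.
Next, S^(1/2) = 0.0047^(1/2) = 0.068557.
Then 1/n = 1/0.022 = 45.45.
V = 45.45 * 1.5016 * 0.068557 = 4.6792 m/s.

4.6792


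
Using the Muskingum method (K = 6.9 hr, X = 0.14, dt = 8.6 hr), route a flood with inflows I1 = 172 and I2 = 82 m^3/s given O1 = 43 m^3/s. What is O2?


Muskingum coefficients:
denom = 2*K*(1-X) + dt = 2*6.9*(1-0.14) + 8.6 = 20.468.
C0 = (dt - 2*K*X)/denom = (8.6 - 2*6.9*0.14)/20.468 = 0.3258.
C1 = (dt + 2*K*X)/denom = (8.6 + 2*6.9*0.14)/20.468 = 0.5146.
C2 = (2*K*(1-X) - dt)/denom = 0.1597.
O2 = C0*I2 + C1*I1 + C2*O1
   = 0.3258*82 + 0.5146*172 + 0.1597*43
   = 122.08 m^3/s.

122.08


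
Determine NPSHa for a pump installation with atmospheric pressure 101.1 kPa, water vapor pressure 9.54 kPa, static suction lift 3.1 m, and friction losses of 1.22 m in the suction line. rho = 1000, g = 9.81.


NPSHa = p_atm/(rho*g) - z_s - hf_s - p_vap/(rho*g).
p_atm/(rho*g) = 101.1*1000 / (1000*9.81) = 10.306 m.
p_vap/(rho*g) = 9.54*1000 / (1000*9.81) = 0.972 m.
NPSHa = 10.306 - 3.1 - 1.22 - 0.972
      = 5.01 m.

5.01


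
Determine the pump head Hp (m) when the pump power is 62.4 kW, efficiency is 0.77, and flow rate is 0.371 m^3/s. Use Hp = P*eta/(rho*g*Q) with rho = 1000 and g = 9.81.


Pump head formula: Hp = P * eta / (rho * g * Q).
Numerator: P * eta = 62.4 * 1000 * 0.77 = 48048.0 W.
Denominator: rho * g * Q = 1000 * 9.81 * 0.371 = 3639.51.
Hp = 48048.0 / 3639.51 = 13.2 m.

13.2


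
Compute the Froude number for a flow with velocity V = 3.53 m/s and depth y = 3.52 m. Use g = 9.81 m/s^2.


The Froude number is defined as Fr = V / sqrt(g*y).
g*y = 9.81 * 3.52 = 34.5312.
sqrt(g*y) = sqrt(34.5312) = 5.8763.
Fr = 3.53 / 5.8763 = 0.6007.

0.6007


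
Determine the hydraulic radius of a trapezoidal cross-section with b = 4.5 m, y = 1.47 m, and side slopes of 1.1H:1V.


For a trapezoidal section with side slope z:
A = (b + z*y)*y = (4.5 + 1.1*1.47)*1.47 = 8.992 m^2.
P = b + 2*y*sqrt(1 + z^2) = 4.5 + 2*1.47*sqrt(1 + 1.1^2) = 8.871 m.
R = A/P = 8.992 / 8.871 = 1.0137 m.

1.0137


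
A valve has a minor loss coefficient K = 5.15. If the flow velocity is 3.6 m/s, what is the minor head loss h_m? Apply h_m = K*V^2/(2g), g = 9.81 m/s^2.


Minor loss formula: h_m = K * V^2/(2g).
V^2 = 3.6^2 = 12.96.
V^2/(2g) = 12.96 / 19.62 = 0.6606 m.
h_m = 5.15 * 0.6606 = 3.4018 m.

3.4018


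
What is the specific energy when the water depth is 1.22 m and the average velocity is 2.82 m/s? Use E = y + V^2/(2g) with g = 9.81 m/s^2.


Specific energy E = y + V^2/(2g).
Velocity head = V^2/(2g) = 2.82^2 / (2*9.81) = 7.9524 / 19.62 = 0.4053 m.
E = 1.22 + 0.4053 = 1.6253 m.

1.6253


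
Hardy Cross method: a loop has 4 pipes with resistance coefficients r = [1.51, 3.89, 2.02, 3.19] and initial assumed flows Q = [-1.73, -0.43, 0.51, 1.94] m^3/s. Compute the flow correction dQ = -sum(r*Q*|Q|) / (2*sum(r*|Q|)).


Numerator terms (r*Q*|Q|): 1.51*-1.73*|-1.73| = -4.5193; 3.89*-0.43*|-0.43| = -0.7193; 2.02*0.51*|0.51| = 0.5254; 3.19*1.94*|1.94| = 12.0059.
Sum of numerator = 7.2927.
Denominator terms (r*|Q|): 1.51*|-1.73| = 2.6123; 3.89*|-0.43| = 1.6727; 2.02*|0.51| = 1.0302; 3.19*|1.94| = 6.1886.
2 * sum of denominator = 2 * 11.5038 = 23.0076.
dQ = -7.2927 / 23.0076 = -0.317 m^3/s.

-0.317
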